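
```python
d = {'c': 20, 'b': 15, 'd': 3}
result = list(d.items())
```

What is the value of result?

Step 1: d.items() returns (key, value) pairs in insertion order.
Therefore result = [('c', 20), ('b', 15), ('d', 3)].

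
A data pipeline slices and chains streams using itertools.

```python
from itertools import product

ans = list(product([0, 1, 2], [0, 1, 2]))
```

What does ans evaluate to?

Step 1: product([0, 1, 2], [0, 1, 2]) gives all pairs:
  (0, 0)
  (0, 1)
  (0, 2)
  (1, 0)
  (1, 1)
  (1, 2)
  (2, 0)
  (2, 1)
  (2, 2)
Therefore ans = [(0, 0), (0, 1), (0, 2), (1, 0), (1, 1), (1, 2), (2, 0), (2, 1), (2, 2)].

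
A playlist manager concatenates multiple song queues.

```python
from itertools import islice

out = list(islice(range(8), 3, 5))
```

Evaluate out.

Step 1: islice(range(8), 3, 5) takes elements at indices [3, 5).
Step 2: Elements: [3, 4].
Therefore out = [3, 4].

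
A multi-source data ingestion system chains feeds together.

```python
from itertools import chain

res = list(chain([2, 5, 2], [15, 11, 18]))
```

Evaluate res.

Step 1: chain() concatenates iterables: [2, 5, 2] + [15, 11, 18].
Therefore res = [2, 5, 2, 15, 11, 18].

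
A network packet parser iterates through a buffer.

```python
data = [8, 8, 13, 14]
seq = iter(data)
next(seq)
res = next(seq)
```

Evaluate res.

Step 1: Create iterator over [8, 8, 13, 14].
Step 2: next() consumes 8.
Step 3: next() returns 8.
Therefore res = 8.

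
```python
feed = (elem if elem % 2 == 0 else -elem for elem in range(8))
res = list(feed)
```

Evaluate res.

Step 1: For each elem in range(8), yield elem if even, else -elem:
  elem=0: even, yield 0
  elem=1: odd, yield -1
  elem=2: even, yield 2
  elem=3: odd, yield -3
  elem=4: even, yield 4
  elem=5: odd, yield -5
  elem=6: even, yield 6
  elem=7: odd, yield -7
Therefore res = [0, -1, 2, -3, 4, -5, 6, -7].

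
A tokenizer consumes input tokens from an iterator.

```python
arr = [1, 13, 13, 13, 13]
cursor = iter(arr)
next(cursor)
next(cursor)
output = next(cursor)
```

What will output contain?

Step 1: Create iterator over [1, 13, 13, 13, 13].
Step 2: next() consumes 1.
Step 3: next() consumes 13.
Step 4: next() returns 13.
Therefore output = 13.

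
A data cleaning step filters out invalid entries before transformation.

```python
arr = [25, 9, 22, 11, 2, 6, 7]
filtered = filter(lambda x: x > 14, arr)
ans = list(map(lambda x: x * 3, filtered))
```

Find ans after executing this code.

Step 1: Filter arr for elements > 14:
  25: kept
  9: removed
  22: kept
  11: removed
  2: removed
  6: removed
  7: removed
Step 2: Map x * 3 on filtered [25, 22]:
  25 -> 75
  22 -> 66
Therefore ans = [75, 66].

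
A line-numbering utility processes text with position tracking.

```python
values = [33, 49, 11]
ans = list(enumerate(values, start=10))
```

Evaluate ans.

Step 1: enumerate with start=10:
  (10, 33)
  (11, 49)
  (12, 11)
Therefore ans = [(10, 33), (11, 49), (12, 11)].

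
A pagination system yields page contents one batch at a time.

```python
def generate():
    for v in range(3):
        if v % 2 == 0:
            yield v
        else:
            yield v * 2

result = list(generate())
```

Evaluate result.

Step 1: For each v in range(3), yield v if even, else v*2:
  v=0 (even): yield 0
  v=1 (odd): yield 1*2 = 2
  v=2 (even): yield 2
Therefore result = [0, 2, 2].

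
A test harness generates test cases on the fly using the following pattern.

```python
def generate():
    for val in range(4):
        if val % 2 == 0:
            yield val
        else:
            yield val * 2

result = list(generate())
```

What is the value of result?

Step 1: For each val in range(4), yield val if even, else val*2:
  val=0 (even): yield 0
  val=1 (odd): yield 1*2 = 2
  val=2 (even): yield 2
  val=3 (odd): yield 3*2 = 6
Therefore result = [0, 2, 2, 6].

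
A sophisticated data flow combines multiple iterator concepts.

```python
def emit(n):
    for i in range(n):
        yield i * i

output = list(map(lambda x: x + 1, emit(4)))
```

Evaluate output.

Step 1: emit(4) yields squares: [0, 1, 4, 9].
Step 2: map adds 1 to each: [1, 2, 5, 10].
Therefore output = [1, 2, 5, 10].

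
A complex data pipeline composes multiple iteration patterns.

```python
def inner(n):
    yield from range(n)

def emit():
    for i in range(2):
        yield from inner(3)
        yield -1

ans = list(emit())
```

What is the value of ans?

Step 1: For each i in range(2):
  i=0: yield from inner(3) -> [0, 1, 2], then yield -1
  i=1: yield from inner(3) -> [0, 1, 2], then yield -1
Therefore ans = [0, 1, 2, -1, 0, 1, 2, -1].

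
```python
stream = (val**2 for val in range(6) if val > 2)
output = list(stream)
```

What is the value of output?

Step 1: For range(6), keep val > 2, then square:
  val=0: 0 <= 2, excluded
  val=1: 1 <= 2, excluded
  val=2: 2 <= 2, excluded
  val=3: 3 > 2, yield 3**2 = 9
  val=4: 4 > 2, yield 4**2 = 16
  val=5: 5 > 2, yield 5**2 = 25
Therefore output = [9, 16, 25].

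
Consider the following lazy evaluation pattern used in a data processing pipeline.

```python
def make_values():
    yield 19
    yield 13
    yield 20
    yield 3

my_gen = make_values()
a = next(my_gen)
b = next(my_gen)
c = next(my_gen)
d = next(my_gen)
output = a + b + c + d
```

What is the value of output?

Step 1: Create generator and consume all values:
  a = next(my_gen) = 19
  b = next(my_gen) = 13
  c = next(my_gen) = 20
  d = next(my_gen) = 3
Step 2: output = 19 + 13 + 20 + 3 = 55.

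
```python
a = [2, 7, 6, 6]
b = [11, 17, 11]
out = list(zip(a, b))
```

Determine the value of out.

Step 1: zip stops at shortest (len(a)=4, len(b)=3):
  Index 0: (2, 11)
  Index 1: (7, 17)
  Index 2: (6, 11)
Step 2: Last element of a (6) has no pair, dropped.
Therefore out = [(2, 11), (7, 17), (6, 11)].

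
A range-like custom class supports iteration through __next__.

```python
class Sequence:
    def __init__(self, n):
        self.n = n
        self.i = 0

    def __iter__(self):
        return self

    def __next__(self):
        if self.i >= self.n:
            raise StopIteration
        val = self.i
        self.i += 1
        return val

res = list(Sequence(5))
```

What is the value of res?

Step 1: Sequence(5) creates an iterator counting 0 to 4.
Step 2: list() consumes all values: [0, 1, 2, 3, 4].
Therefore res = [0, 1, 2, 3, 4].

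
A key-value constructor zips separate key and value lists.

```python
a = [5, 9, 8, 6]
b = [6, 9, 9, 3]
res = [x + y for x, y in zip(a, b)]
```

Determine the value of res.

Step 1: Add corresponding elements:
  5 + 6 = 11
  9 + 9 = 18
  8 + 9 = 17
  6 + 3 = 9
Therefore res = [11, 18, 17, 9].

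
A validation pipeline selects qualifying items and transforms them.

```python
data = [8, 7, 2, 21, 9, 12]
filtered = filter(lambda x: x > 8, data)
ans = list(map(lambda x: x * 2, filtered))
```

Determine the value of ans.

Step 1: Filter data for elements > 8:
  8: removed
  7: removed
  2: removed
  21: kept
  9: kept
  12: kept
Step 2: Map x * 2 on filtered [21, 9, 12]:
  21 -> 42
  9 -> 18
  12 -> 24
Therefore ans = [42, 18, 24].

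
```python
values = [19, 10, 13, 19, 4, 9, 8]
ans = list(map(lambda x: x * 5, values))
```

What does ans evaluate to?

Step 1: Apply lambda x: x * 5 to each element:
  19 -> 95
  10 -> 50
  13 -> 65
  19 -> 95
  4 -> 20
  9 -> 45
  8 -> 40
Therefore ans = [95, 50, 65, 95, 20, 45, 40].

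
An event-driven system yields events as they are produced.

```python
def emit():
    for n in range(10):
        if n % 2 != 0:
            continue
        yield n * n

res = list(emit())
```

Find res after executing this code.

Step 1: Only yield n**2 when n is divisible by 2:
  n=0: 0 % 2 == 0, yield 0**2 = 0
  n=2: 2 % 2 == 0, yield 2**2 = 4
  n=4: 4 % 2 == 0, yield 4**2 = 16
  n=6: 6 % 2 == 0, yield 6**2 = 36
  n=8: 8 % 2 == 0, yield 8**2 = 64
Therefore res = [0, 4, 16, 36, 64].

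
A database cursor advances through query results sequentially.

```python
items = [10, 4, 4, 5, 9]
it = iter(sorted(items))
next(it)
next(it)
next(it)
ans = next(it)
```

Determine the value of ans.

Step 1: sorted([10, 4, 4, 5, 9]) = [4, 4, 5, 9, 10].
Step 2: Create iterator and skip 3 elements.
Step 3: next() returns 9.
Therefore ans = 9.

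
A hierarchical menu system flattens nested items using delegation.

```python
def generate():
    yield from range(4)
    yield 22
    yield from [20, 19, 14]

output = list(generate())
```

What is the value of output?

Step 1: Trace yields in order:
  yield 0
  yield 1
  yield 2
  yield 3
  yield 22
  yield 20
  yield 19
  yield 14
Therefore output = [0, 1, 2, 3, 22, 20, 19, 14].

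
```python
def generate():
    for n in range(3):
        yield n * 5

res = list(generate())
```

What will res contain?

Step 1: For each n in range(3), yield n * 5:
  n=0: yield 0 * 5 = 0
  n=1: yield 1 * 5 = 5
  n=2: yield 2 * 5 = 10
Therefore res = [0, 5, 10].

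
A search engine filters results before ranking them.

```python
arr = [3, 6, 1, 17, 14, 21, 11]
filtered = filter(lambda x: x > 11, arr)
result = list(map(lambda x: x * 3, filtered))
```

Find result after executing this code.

Step 1: Filter arr for elements > 11:
  3: removed
  6: removed
  1: removed
  17: kept
  14: kept
  21: kept
  11: removed
Step 2: Map x * 3 on filtered [17, 14, 21]:
  17 -> 51
  14 -> 42
  21 -> 63
Therefore result = [51, 42, 63].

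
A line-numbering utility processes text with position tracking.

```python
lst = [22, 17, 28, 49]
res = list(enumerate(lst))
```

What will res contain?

Step 1: enumerate pairs each element with its index:
  (0, 22)
  (1, 17)
  (2, 28)
  (3, 49)
Therefore res = [(0, 22), (1, 17), (2, 28), (3, 49)].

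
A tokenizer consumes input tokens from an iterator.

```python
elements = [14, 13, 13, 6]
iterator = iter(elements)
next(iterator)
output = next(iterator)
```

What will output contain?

Step 1: Create iterator over [14, 13, 13, 6].
Step 2: next() consumes 14.
Step 3: next() returns 13.
Therefore output = 13.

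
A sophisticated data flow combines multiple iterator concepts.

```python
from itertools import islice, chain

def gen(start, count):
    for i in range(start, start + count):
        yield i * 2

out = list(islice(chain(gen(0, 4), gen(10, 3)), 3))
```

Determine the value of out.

Step 1: gen(0, 4) yields [0, 2, 4, 6].
Step 2: gen(10, 3) yields [20, 22, 24].
Step 3: chain concatenates: [0, 2, 4, 6, 20, 22, 24].
Step 4: islice takes first 3: [0, 2, 4].
Therefore out = [0, 2, 4].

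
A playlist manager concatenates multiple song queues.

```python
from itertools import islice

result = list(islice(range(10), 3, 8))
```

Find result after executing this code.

Step 1: islice(range(10), 3, 8) takes elements at indices [3, 8).
Step 2: Elements: [3, 4, 5, 6, 7].
Therefore result = [3, 4, 5, 6, 7].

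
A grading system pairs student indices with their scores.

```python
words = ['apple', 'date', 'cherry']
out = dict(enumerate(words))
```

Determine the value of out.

Step 1: enumerate pairs indices with words:
  0 -> 'apple'
  1 -> 'date'
  2 -> 'cherry'
Therefore out = {0: 'apple', 1: 'date', 2: 'cherry'}.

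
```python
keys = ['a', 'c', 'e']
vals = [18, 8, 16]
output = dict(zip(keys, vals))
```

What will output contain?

Step 1: zip pairs keys with values:
  'a' -> 18
  'c' -> 8
  'e' -> 16
Therefore output = {'a': 18, 'c': 8, 'e': 16}.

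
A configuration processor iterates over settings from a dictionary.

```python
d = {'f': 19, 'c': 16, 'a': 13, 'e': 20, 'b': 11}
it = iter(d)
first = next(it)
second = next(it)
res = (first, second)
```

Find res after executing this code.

Step 1: iter(d) iterates over keys: ['f', 'c', 'a', 'e', 'b'].
Step 2: first = next(it) = 'f', second = next(it) = 'c'.
Therefore res = ('f', 'c').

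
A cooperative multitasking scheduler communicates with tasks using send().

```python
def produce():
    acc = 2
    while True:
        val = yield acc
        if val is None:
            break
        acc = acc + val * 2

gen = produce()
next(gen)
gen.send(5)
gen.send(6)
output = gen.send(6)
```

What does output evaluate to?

Step 1: next() -> yield acc=2.
Step 2: send(5) -> val=5, acc = 2 + 5*2 = 12, yield 12.
Step 3: send(6) -> val=6, acc = 12 + 6*2 = 24, yield 24.
Step 4: send(6) -> val=6, acc = 24 + 6*2 = 36, yield 36.
Therefore output = 36.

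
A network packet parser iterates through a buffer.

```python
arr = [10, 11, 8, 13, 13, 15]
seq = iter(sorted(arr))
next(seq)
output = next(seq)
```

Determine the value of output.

Step 1: sorted([10, 11, 8, 13, 13, 15]) = [8, 10, 11, 13, 13, 15].
Step 2: Create iterator and skip 1 elements.
Step 3: next() returns 10.
Therefore output = 10.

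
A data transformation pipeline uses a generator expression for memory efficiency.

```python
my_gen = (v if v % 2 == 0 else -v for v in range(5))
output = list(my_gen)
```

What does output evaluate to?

Step 1: For each v in range(5), yield v if even, else -v:
  v=0: even, yield 0
  v=1: odd, yield -1
  v=2: even, yield 2
  v=3: odd, yield -3
  v=4: even, yield 4
Therefore output = [0, -1, 2, -3, 4].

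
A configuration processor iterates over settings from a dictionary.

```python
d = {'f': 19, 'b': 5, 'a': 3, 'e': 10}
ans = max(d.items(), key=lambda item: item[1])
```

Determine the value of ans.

Step 1: Find item with maximum value:
  ('f', 19)
  ('b', 5)
  ('a', 3)
  ('e', 10)
Step 2: Maximum value is 19 at key 'f'.
Therefore ans = ('f', 19).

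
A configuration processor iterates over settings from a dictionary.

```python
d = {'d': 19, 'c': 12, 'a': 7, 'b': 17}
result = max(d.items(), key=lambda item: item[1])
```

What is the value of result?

Step 1: Find item with maximum value:
  ('d', 19)
  ('c', 12)
  ('a', 7)
  ('b', 17)
Step 2: Maximum value is 19 at key 'd'.
Therefore result = ('d', 19).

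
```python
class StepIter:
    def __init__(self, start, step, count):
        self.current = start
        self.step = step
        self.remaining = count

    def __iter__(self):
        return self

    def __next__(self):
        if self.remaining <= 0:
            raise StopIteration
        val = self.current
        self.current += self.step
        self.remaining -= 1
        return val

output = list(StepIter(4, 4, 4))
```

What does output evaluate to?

Step 1: StepIter starts at 4, increments by 4, for 4 steps:
  Yield 4, then current += 4
  Yield 8, then current += 4
  Yield 12, then current += 4
  Yield 16, then current += 4
Therefore output = [4, 8, 12, 16].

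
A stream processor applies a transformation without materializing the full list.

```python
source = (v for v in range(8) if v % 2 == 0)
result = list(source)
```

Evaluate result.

Step 1: Filter range(8) keeping only even values:
  v=0: even, included
  v=1: odd, excluded
  v=2: even, included
  v=3: odd, excluded
  v=4: even, included
  v=5: odd, excluded
  v=6: even, included
  v=7: odd, excluded
Therefore result = [0, 2, 4, 6].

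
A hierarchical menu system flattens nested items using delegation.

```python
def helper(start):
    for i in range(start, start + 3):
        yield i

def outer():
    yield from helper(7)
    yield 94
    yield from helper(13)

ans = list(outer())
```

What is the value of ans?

Step 1: outer() delegates to helper(7):
  yield 7
  yield 8
  yield 9
Step 2: yield 94
Step 3: Delegates to helper(13):
  yield 13
  yield 14
  yield 15
Therefore ans = [7, 8, 9, 94, 13, 14, 15].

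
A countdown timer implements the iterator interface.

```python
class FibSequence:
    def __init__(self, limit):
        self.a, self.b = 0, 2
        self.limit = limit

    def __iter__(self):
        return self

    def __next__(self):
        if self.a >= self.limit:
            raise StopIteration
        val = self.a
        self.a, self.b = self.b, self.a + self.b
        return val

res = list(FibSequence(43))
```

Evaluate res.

Step 1: Fibonacci-like sequence (a=0, b=2) until >= 43:
  Yield 0, then a,b = 2,2
  Yield 2, then a,b = 2,4
  Yield 2, then a,b = 4,6
  Yield 4, then a,b = 6,10
  Yield 6, then a,b = 10,16
  Yield 10, then a,b = 16,26
  Yield 16, then a,b = 26,42
  Yield 26, then a,b = 42,68
  Yield 42, then a,b = 68,110
Step 2: 68 >= 43, stop.
Therefore res = [0, 2, 2, 4, 6, 10, 16, 26, 42].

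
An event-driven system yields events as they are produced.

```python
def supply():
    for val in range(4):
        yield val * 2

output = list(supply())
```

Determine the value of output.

Step 1: For each val in range(4), yield val * 2:
  val=0: yield 0 * 2 = 0
  val=1: yield 1 * 2 = 2
  val=2: yield 2 * 2 = 4
  val=3: yield 3 * 2 = 6
Therefore output = [0, 2, 4, 6].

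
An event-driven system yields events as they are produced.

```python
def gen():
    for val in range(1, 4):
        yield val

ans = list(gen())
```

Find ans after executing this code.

Step 1: The generator yields each value from range(1, 4).
Step 2: list() consumes all yields: [1, 2, 3].
Therefore ans = [1, 2, 3].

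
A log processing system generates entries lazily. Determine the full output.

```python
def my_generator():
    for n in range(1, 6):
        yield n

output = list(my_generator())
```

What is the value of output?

Step 1: The generator yields each value from range(1, 6).
Step 2: list() consumes all yields: [1, 2, 3, 4, 5].
Therefore output = [1, 2, 3, 4, 5].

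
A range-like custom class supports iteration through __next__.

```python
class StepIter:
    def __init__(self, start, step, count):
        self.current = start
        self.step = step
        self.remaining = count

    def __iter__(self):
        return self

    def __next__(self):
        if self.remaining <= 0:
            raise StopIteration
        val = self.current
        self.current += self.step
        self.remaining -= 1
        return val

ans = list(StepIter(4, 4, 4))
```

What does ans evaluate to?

Step 1: StepIter starts at 4, increments by 4, for 4 steps:
  Yield 4, then current += 4
  Yield 8, then current += 4
  Yield 12, then current += 4
  Yield 16, then current += 4
Therefore ans = [4, 8, 12, 16].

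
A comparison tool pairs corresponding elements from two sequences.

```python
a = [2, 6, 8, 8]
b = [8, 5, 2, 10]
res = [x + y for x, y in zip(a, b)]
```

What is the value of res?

Step 1: Add corresponding elements:
  2 + 8 = 10
  6 + 5 = 11
  8 + 2 = 10
  8 + 10 = 18
Therefore res = [10, 11, 10, 18].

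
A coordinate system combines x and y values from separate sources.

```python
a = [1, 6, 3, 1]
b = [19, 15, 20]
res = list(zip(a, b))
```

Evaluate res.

Step 1: zip stops at shortest (len(a)=4, len(b)=3):
  Index 0: (1, 19)
  Index 1: (6, 15)
  Index 2: (3, 20)
Step 2: Last element of a (1) has no pair, dropped.
Therefore res = [(1, 19), (6, 15), (3, 20)].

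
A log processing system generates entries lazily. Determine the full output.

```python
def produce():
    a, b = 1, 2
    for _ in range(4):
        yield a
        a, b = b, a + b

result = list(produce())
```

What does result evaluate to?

Step 1: Fibonacci-like sequence starting with a=1, b=2:
  Iteration 1: yield a=1, then a,b = 2,3
  Iteration 2: yield a=2, then a,b = 3,5
  Iteration 3: yield a=3, then a,b = 5,8
  Iteration 4: yield a=5, then a,b = 8,13
Therefore result = [1, 2, 3, 5].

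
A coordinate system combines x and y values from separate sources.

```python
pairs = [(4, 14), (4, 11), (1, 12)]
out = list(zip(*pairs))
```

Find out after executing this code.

Step 1: zip(*pairs) transposes: unzips [(4, 14), (4, 11), (1, 12)] into separate sequences.
Step 2: First elements: (4, 4, 1), second elements: (14, 11, 12).
Therefore out = [(4, 4, 1), (14, 11, 12)].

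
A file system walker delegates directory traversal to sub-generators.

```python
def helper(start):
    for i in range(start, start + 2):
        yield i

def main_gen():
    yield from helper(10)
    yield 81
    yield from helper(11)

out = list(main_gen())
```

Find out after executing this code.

Step 1: main_gen() delegates to helper(10):
  yield 10
  yield 11
Step 2: yield 81
Step 3: Delegates to helper(11):
  yield 11
  yield 12
Therefore out = [10, 11, 81, 11, 12].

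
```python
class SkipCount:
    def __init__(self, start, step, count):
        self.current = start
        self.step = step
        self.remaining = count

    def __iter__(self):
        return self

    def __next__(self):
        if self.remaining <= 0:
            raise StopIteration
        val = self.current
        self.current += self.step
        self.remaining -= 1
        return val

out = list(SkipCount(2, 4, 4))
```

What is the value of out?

Step 1: SkipCount starts at 2, increments by 4, for 4 steps:
  Yield 2, then current += 4
  Yield 6, then current += 4
  Yield 10, then current += 4
  Yield 14, then current += 4
Therefore out = [2, 6, 10, 14].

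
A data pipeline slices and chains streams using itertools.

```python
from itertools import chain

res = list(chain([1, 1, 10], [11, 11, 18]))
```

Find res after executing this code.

Step 1: chain() concatenates iterables: [1, 1, 10] + [11, 11, 18].
Therefore res = [1, 1, 10, 11, 11, 18].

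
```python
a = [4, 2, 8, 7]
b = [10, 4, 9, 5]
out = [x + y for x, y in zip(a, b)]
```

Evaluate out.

Step 1: Add corresponding elements:
  4 + 10 = 14
  2 + 4 = 6
  8 + 9 = 17
  7 + 5 = 12
Therefore out = [14, 6, 17, 12].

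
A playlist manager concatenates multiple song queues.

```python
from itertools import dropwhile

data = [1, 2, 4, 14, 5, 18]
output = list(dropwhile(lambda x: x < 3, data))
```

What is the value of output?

Step 1: dropwhile drops elements while < 3:
  1 < 3: dropped
  2 < 3: dropped
  4: kept (dropping stopped)
Step 2: Remaining elements kept regardless of condition.
Therefore output = [4, 14, 5, 18].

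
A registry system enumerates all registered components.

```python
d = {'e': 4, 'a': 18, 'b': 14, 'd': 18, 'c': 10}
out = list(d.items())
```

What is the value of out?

Step 1: d.items() returns (key, value) pairs in insertion order.
Therefore out = [('e', 4), ('a', 18), ('b', 14), ('d', 18), ('c', 10)].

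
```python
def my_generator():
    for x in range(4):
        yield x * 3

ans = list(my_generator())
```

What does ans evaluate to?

Step 1: For each x in range(4), yield x * 3:
  x=0: yield 0 * 3 = 0
  x=1: yield 1 * 3 = 3
  x=2: yield 2 * 3 = 6
  x=3: yield 3 * 3 = 9
Therefore ans = [0, 3, 6, 9].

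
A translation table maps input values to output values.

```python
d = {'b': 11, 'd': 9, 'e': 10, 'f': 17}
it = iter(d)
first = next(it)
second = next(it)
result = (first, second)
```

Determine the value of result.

Step 1: iter(d) iterates over keys: ['b', 'd', 'e', 'f'].
Step 2: first = next(it) = 'b', second = next(it) = 'd'.
Therefore result = ('b', 'd').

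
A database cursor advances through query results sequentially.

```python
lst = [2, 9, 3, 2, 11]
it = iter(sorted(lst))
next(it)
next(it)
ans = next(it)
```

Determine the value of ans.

Step 1: sorted([2, 9, 3, 2, 11]) = [2, 2, 3, 9, 11].
Step 2: Create iterator and skip 2 elements.
Step 3: next() returns 3.
Therefore ans = 3.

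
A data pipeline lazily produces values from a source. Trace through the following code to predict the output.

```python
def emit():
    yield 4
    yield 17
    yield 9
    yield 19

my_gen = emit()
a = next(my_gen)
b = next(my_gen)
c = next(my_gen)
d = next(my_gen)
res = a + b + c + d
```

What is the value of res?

Step 1: Create generator and consume all values:
  a = next(my_gen) = 4
  b = next(my_gen) = 17
  c = next(my_gen) = 9
  d = next(my_gen) = 19
Step 2: res = 4 + 17 + 9 + 19 = 49.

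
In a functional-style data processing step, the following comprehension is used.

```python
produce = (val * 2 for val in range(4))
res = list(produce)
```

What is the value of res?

Step 1: For each val in range(4), compute val*2:
  val=0: 0*2 = 0
  val=1: 1*2 = 2
  val=2: 2*2 = 4
  val=3: 3*2 = 6
Therefore res = [0, 2, 4, 6].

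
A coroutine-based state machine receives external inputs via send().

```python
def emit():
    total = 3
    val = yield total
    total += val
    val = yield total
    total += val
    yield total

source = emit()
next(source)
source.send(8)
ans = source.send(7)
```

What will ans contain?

Step 1: next() -> yield total=3.
Step 2: send(8) -> val=8, total = 3+8 = 11, yield 11.
Step 3: send(7) -> val=7, total = 11+7 = 18, yield 18.
Therefore ans = 18.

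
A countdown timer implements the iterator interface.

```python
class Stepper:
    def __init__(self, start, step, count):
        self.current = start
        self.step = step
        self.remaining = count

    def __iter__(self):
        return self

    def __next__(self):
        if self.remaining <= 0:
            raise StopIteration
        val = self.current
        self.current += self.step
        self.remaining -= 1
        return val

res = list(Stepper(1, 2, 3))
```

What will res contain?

Step 1: Stepper starts at 1, increments by 2, for 3 steps:
  Yield 1, then current += 2
  Yield 3, then current += 2
  Yield 5, then current += 2
Therefore res = [1, 3, 5].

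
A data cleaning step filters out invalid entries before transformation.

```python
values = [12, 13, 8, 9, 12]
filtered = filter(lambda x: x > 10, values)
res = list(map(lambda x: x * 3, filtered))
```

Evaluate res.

Step 1: Filter values for elements > 10:
  12: kept
  13: kept
  8: removed
  9: removed
  12: kept
Step 2: Map x * 3 on filtered [12, 13, 12]:
  12 -> 36
  13 -> 39
  12 -> 36
Therefore res = [36, 39, 36].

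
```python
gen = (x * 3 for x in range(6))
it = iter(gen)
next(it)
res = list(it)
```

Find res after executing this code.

Step 1: Generator produces [0, 3, 6, 9, 12, 15].
Step 2: next(it) consumes first element (0).
Step 3: list(it) collects remaining: [3, 6, 9, 12, 15].
Therefore res = [3, 6, 9, 12, 15].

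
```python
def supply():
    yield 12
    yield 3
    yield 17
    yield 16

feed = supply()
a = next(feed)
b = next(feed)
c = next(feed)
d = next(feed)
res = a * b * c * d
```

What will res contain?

Step 1: Create generator and consume all values:
  a = next(feed) = 12
  b = next(feed) = 3
  c = next(feed) = 17
  d = next(feed) = 16
Step 2: res = 12 * 3 * 17 * 16 = 9792.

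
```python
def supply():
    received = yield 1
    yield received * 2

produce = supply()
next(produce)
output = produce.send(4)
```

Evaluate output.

Step 1: next(produce) advances to first yield, producing 1.
Step 2: send(4) resumes, received = 4.
Step 3: yield received * 2 = 4 * 2 = 8.
Therefore output = 8.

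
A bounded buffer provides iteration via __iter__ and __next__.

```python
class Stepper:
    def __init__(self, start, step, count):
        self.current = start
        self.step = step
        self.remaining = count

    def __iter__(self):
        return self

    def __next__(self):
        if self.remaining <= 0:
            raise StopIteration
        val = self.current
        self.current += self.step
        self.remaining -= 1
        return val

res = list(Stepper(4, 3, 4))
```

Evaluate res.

Step 1: Stepper starts at 4, increments by 3, for 4 steps:
  Yield 4, then current += 3
  Yield 7, then current += 3
  Yield 10, then current += 3
  Yield 13, then current += 3
Therefore res = [4, 7, 10, 13].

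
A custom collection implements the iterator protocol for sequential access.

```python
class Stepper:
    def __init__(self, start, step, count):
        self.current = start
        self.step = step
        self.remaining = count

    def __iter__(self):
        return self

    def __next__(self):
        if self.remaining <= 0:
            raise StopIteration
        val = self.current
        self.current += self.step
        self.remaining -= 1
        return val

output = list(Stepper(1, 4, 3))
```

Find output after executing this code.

Step 1: Stepper starts at 1, increments by 4, for 3 steps:
  Yield 1, then current += 4
  Yield 5, then current += 4
  Yield 9, then current += 4
Therefore output = [1, 5, 9].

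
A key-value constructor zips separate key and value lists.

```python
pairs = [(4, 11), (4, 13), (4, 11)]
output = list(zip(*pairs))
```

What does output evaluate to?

Step 1: zip(*pairs) transposes: unzips [(4, 11), (4, 13), (4, 11)] into separate sequences.
Step 2: First elements: (4, 4, 4), second elements: (11, 13, 11).
Therefore output = [(4, 4, 4), (11, 13, 11)].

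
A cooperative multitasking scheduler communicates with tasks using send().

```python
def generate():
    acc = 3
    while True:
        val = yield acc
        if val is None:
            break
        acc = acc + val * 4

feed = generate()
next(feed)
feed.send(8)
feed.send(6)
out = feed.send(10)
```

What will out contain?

Step 1: next() -> yield acc=3.
Step 2: send(8) -> val=8, acc = 3 + 8*4 = 35, yield 35.
Step 3: send(6) -> val=6, acc = 35 + 6*4 = 59, yield 59.
Step 4: send(10) -> val=10, acc = 59 + 10*4 = 99, yield 99.
Therefore out = 99.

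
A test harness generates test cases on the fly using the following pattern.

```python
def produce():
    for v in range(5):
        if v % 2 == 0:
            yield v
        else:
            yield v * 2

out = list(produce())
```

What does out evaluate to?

Step 1: For each v in range(5), yield v if even, else v*2:
  v=0 (even): yield 0
  v=1 (odd): yield 1*2 = 2
  v=2 (even): yield 2
  v=3 (odd): yield 3*2 = 6
  v=4 (even): yield 4
Therefore out = [0, 2, 2, 6, 4].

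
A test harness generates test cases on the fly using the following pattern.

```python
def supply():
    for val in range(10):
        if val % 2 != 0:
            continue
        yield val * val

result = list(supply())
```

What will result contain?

Step 1: Only yield val**2 when val is divisible by 2:
  val=0: 0 % 2 == 0, yield 0**2 = 0
  val=2: 2 % 2 == 0, yield 2**2 = 4
  val=4: 4 % 2 == 0, yield 4**2 = 16
  val=6: 6 % 2 == 0, yield 6**2 = 36
  val=8: 8 % 2 == 0, yield 8**2 = 64
Therefore result = [0, 4, 16, 36, 64].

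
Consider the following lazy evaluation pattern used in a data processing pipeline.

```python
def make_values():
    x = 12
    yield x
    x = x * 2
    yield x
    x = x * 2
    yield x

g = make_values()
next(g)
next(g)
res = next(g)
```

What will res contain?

Step 1: Trace through generator execution:
  Yield 1: x starts at 12, yield 12
  Yield 2: x = 12 * 2 = 24, yield 24
  Yield 3: x = 24 * 2 = 48, yield 48
Step 2: First next() gets 12, second next() gets the second value, third next() yields 48.
Therefore res = 48.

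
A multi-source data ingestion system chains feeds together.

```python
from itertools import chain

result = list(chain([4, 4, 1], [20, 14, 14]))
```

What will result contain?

Step 1: chain() concatenates iterables: [4, 4, 1] + [20, 14, 14].
Therefore result = [4, 4, 1, 20, 14, 14].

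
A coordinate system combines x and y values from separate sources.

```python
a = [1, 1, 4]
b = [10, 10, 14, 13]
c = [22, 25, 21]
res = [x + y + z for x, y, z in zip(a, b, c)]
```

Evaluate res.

Step 1: zip three lists (truncates to shortest, len=3):
  1 + 10 + 22 = 33
  1 + 10 + 25 = 36
  4 + 14 + 21 = 39
Therefore res = [33, 36, 39].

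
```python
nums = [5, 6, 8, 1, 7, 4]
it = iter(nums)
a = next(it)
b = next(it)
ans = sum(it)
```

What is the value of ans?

Step 1: Create iterator over [5, 6, 8, 1, 7, 4].
Step 2: a = next() = 5, b = next() = 6.
Step 3: sum() of remaining [8, 1, 7, 4] = 20.
Therefore ans = 20.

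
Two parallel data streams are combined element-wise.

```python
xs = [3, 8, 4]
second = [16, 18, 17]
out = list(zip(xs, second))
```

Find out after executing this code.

Step 1: zip pairs elements at same index:
  Index 0: (3, 16)
  Index 1: (8, 18)
  Index 2: (4, 17)
Therefore out = [(3, 16), (8, 18), (4, 17)].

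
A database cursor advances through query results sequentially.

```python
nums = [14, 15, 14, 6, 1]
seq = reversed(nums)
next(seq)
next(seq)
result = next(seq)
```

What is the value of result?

Step 1: reversed([14, 15, 14, 6, 1]) gives iterator: [1, 6, 14, 15, 14].
Step 2: First next() = 1, second next() = 6.
Step 3: Third next() = 14.
Therefore result = 14.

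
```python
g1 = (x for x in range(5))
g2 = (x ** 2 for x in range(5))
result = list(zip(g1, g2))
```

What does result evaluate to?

Step 1: g1 produces [0, 1, 2, 3, 4].
Step 2: g2 produces [0, 1, 4, 9, 16].
Step 3: zip pairs them: [(0, 0), (1, 1), (2, 4), (3, 9), (4, 16)].
Therefore result = [(0, 0), (1, 1), (2, 4), (3, 9), (4, 16)].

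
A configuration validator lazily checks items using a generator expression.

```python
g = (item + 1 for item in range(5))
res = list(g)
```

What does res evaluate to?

Step 1: For each item in range(5), compute item+1:
  item=0: 0+1 = 1
  item=1: 1+1 = 2
  item=2: 2+1 = 3
  item=3: 3+1 = 4
  item=4: 4+1 = 5
Therefore res = [1, 2, 3, 4, 5].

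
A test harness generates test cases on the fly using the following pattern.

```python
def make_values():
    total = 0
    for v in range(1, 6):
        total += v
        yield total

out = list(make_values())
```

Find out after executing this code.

Step 1: Generator accumulates running sum:
  v=1: total = 1, yield 1
  v=2: total = 3, yield 3
  v=3: total = 6, yield 6
  v=4: total = 10, yield 10
  v=5: total = 15, yield 15
Therefore out = [1, 3, 6, 10, 15].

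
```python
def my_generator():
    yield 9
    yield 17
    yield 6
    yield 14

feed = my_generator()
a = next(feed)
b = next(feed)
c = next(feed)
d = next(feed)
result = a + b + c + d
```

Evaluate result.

Step 1: Create generator and consume all values:
  a = next(feed) = 9
  b = next(feed) = 17
  c = next(feed) = 6
  d = next(feed) = 14
Step 2: result = 9 + 17 + 6 + 14 = 46.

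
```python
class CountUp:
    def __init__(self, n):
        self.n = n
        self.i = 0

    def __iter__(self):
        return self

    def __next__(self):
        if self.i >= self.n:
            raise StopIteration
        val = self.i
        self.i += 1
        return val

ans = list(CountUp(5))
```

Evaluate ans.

Step 1: CountUp(5) creates an iterator counting 0 to 4.
Step 2: list() consumes all values: [0, 1, 2, 3, 4].
Therefore ans = [0, 1, 2, 3, 4].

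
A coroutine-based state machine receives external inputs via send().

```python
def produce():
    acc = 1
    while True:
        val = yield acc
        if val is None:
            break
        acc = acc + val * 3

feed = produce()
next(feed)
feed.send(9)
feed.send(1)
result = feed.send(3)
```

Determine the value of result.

Step 1: next() -> yield acc=1.
Step 2: send(9) -> val=9, acc = 1 + 9*3 = 28, yield 28.
Step 3: send(1) -> val=1, acc = 28 + 1*3 = 31, yield 31.
Step 4: send(3) -> val=3, acc = 31 + 3*3 = 40, yield 40.
Therefore result = 40.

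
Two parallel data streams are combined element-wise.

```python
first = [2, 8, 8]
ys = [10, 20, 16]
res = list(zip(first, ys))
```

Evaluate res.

Step 1: zip pairs elements at same index:
  Index 0: (2, 10)
  Index 1: (8, 20)
  Index 2: (8, 16)
Therefore res = [(2, 10), (8, 20), (8, 16)].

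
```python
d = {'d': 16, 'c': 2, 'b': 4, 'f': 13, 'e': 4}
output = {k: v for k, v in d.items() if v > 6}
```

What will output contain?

Step 1: Filter items where value > 6:
  'd': 16 > 6: kept
  'c': 2 <= 6: removed
  'b': 4 <= 6: removed
  'f': 13 > 6: kept
  'e': 4 <= 6: removed
Therefore output = {'d': 16, 'f': 13}.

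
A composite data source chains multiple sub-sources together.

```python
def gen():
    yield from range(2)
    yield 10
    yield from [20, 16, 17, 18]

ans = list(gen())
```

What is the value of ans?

Step 1: Trace yields in order:
  yield 0
  yield 1
  yield 10
  yield 20
  yield 16
  yield 17
  yield 18
Therefore ans = [0, 1, 10, 20, 16, 17, 18].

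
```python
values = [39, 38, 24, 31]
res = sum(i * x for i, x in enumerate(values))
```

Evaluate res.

Step 1: Compute i * x for each (i, x) in enumerate([39, 38, 24, 31]):
  i=0, x=39: 0*39 = 0
  i=1, x=38: 1*38 = 38
  i=2, x=24: 2*24 = 48
  i=3, x=31: 3*31 = 93
Step 2: sum = 0 + 38 + 48 + 93 = 179.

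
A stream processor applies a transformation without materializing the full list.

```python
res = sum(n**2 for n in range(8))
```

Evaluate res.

Step 1: Compute n**2 for each n in range(8):
  n=0: 0**2 = 0
  n=1: 1**2 = 1
  n=2: 2**2 = 4
  n=3: 3**2 = 9
  n=4: 4**2 = 16
  n=5: 5**2 = 25
  n=6: 6**2 = 36
  n=7: 7**2 = 49
Step 2: sum = 0 + 1 + 4 + 9 + 16 + 25 + 36 + 49 = 140.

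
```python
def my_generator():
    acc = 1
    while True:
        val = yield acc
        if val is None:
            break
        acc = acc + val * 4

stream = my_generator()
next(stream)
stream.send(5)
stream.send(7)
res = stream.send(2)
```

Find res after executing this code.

Step 1: next() -> yield acc=1.
Step 2: send(5) -> val=5, acc = 1 + 5*4 = 21, yield 21.
Step 3: send(7) -> val=7, acc = 21 + 7*4 = 49, yield 49.
Step 4: send(2) -> val=2, acc = 49 + 2*4 = 57, yield 57.
Therefore res = 57.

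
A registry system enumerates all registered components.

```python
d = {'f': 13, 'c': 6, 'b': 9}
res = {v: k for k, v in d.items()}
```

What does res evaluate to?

Step 1: Invert dict (swap keys and values):
  'f': 13 -> 13: 'f'
  'c': 6 -> 6: 'c'
  'b': 9 -> 9: 'b'
Therefore res = {13: 'f', 6: 'c', 9: 'b'}.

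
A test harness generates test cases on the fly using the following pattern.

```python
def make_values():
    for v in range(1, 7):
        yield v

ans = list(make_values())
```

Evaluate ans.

Step 1: The generator yields each value from range(1, 7).
Step 2: list() consumes all yields: [1, 2, 3, 4, 5, 6].
Therefore ans = [1, 2, 3, 4, 5, 6].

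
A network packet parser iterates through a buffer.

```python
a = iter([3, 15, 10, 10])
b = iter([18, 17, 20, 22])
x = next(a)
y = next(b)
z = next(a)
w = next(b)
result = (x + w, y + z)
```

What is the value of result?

Step 1: a iterates [3, 15, 10, 10], b iterates [18, 17, 20, 22].
Step 2: x = next(a) = 3, y = next(b) = 18.
Step 3: z = next(a) = 15, w = next(b) = 17.
Step 4: result = (3 + 17, 18 + 15) = (20, 33).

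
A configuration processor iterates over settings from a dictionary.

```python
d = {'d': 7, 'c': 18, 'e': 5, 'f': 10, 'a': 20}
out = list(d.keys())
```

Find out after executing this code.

Step 1: d.keys() returns the dictionary keys in insertion order.
Therefore out = ['d', 'c', 'e', 'f', 'a'].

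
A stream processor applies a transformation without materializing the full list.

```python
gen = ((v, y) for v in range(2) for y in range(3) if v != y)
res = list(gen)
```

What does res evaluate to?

Step 1: Nested generator over range(2) x range(3) where v != y:
  (0, 0): excluded (v == y)
  (0, 1): included
  (0, 2): included
  (1, 0): included
  (1, 1): excluded (v == y)
  (1, 2): included
Therefore res = [(0, 1), (0, 2), (1, 0), (1, 2)].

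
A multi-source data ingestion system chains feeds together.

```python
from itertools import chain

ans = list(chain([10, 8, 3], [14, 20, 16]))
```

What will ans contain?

Step 1: chain() concatenates iterables: [10, 8, 3] + [14, 20, 16].
Therefore ans = [10, 8, 3, 14, 20, 16].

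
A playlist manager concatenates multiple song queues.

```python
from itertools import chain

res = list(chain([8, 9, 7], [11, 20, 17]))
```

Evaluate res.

Step 1: chain() concatenates iterables: [8, 9, 7] + [11, 20, 17].
Therefore res = [8, 9, 7, 11, 20, 17].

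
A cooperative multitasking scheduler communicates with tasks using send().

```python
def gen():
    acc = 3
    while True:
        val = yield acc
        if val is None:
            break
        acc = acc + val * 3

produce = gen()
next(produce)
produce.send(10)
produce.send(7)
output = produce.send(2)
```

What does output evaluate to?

Step 1: next() -> yield acc=3.
Step 2: send(10) -> val=10, acc = 3 + 10*3 = 33, yield 33.
Step 3: send(7) -> val=7, acc = 33 + 7*3 = 54, yield 54.
Step 4: send(2) -> val=2, acc = 54 + 2*3 = 60, yield 60.
Therefore output = 60.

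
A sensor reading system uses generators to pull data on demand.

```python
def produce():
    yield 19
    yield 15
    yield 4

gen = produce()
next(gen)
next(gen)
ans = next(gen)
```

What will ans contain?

Step 1: produce() creates a generator.
Step 2: next(gen) yields 19 (consumed and discarded).
Step 3: next(gen) yields 15 (consumed and discarded).
Step 4: next(gen) yields 4, assigned to ans.
Therefore ans = 4.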